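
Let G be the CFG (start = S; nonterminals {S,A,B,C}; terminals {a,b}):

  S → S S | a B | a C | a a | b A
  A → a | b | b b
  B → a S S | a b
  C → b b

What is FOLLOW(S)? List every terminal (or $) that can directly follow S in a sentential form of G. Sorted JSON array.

FIRST sets, iterate to fixpoint:
round 1:
  A via A→a: +{a}
  A via A→b: +{b}
  B via B→a S S: +{a}
  C via C→b b: +{b}
  S via S→a B: +{a}
  S via S→b A: +{b}
  FIRST(S)={a,b}  FIRST(A)={a,b}  FIRST(B)={a}  FIRST(C)={b}
round 2: — fixpoint
  FIRST(S)={a,b}  FIRST(A)={a,b}  FIRST(B)={a}  FIRST(C)={b}

FOLLOW iteration:
FOLLOW(S) := {$}
round 1:
  B→a S S: FOLLOW(S) ⊇ FIRST(S) = {a,b}; new: +{a,b}
  S→a B: FOLLOW(B) ⊇ FOLLOW(S) ⊇ {$,a,b}; new: +{$,a,b}
  S→a C: FOLLOW(C) ⊇ FOLLOW(S) ⊇ {$,a,b}; new: +{$,a,b}
  S→b A: FOLLOW(A) ⊇ FOLLOW(S) ⊇ {$,a,b}; new: +{$,a,b}
  FOLLOW[S]={$,a,b}  FOLLOW[A]={$,a,b}  FOLLOW[B]={$,a,b}  FOLLOW[C]={$,a,b}
round 2: (stable)
  FOLLOW[S]={$,a,b}  FOLLOW[A]={$,a,b}  FOLLOW[B]={$,a,b}  FOLLOW[C]={$,a,b}

FOLLOW(S) = ["$", "a", "b"]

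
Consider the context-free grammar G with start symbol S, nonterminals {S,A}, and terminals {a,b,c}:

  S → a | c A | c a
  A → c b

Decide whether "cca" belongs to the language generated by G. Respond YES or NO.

Convert to CNF:
  S -> T0 A | T0 T2 | a
  A -> T0 T1
  T0 -> c
  T1 -> b
  T2 -> a

Fill CYK table bottom-up:
  cell(0,0) c: {T0}  orig:{}
  cell(1,1) c: {T0}  orig:{}
  cell(2,2) a: {S,T2}  orig:{S}
  cell(0,1) cc: ∅
  cell(1,2) ca: {S}
  cell(0,2) cca: ∅

S ∉ T[0,2] ⇒ NO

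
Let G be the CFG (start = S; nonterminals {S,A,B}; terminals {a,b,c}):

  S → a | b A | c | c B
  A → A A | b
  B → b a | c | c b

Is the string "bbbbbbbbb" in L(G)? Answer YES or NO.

Convert to CNF:
  S -> T0 A | T2 B | a | c
  A -> A A | b
  B -> T0 T1 | T2 T0 | c
  T0 -> b
  T1 -> a
  T2 -> c

Fill CYK table bottom-up:
  cell(0,0) b: {A,T0}  orig:{A}
  cell(1,1) b: {A,T0}  orig:{A}
  cell(2,2) b: {A,T0}  orig:{A}
  cell(3,3) b: {A,T0}  orig:{A}
  cell(4,4) b: {A,T0}  orig:{A}
  cell(5,5) b: {A,T0}  orig:{A}
  cell(6,6) b: {A,T0}  orig:{A}
  cell(7,7) b: {A,T0}  orig:{A}
  cell(8,8) b: {A,T0}  orig:{A}
  cell(0,1) bb: {A,S}
  cell(1,2) bb: {A,S}
  cell(2,3) bb: {A,S}
  cell(3,4) bb: {A,S}
  cell(4,5) bb: {A,S}
  cell(5,6) bb: {A,S}
  cell(6,7) bb: {A,S}
  cell(7,8) bb: {A,S}
  cell(0,2) bbb: {A,S}
  cell(1,3) bbb: {A,S}
  cell(2,4) bbb: {A,S}
  cell(3,5) bbb: {A,S}
  cell(4,6) bbb: {A,S}
  cell(5,7) bbb: {A,S}
  cell(6,8) bbb: {A,S}
  cell(0,3) bbbb: {A,S}
  cell(1,4) bbbb: {A,S}
  cell(2,5) bbbb: {A,S}
  cell(3,6) bbbb: {A,S}
  cell(4,7) bbbb: {A,S}
  cell(5,8) bbbb: {A,S}
  cell(0,4) bbbbb: {A,S}
  cell(1,5) bbbbb: {A,S}
  cell(2,6) bbbbb: {A,S}
  cell(3,7) bbbbb: {A,S}
  cell(4,8) bbbbb: {A,S}
  cell(0,5) bbbbbb: {A,S}
  cell(1,6) bbbbbb: {A,S}
  cell(2,7) bbbbbb: {A,S}
  cell(3,8) bbbbbb: {A,S}
  cell(0,6) bbbbbbb: {A,S}
  cell(1,7) bbbbbbb: {A,S}
  cell(2,8) bbbbbbb: {A,S}
  cell(0,7) bbbbbbbb: {A,S}
  cell(1,8) bbbbbbbb: {A,S}
  cell(0,8) bbbbbbbbb: {A,S}

S ∈ T[0,8] ⇒ YES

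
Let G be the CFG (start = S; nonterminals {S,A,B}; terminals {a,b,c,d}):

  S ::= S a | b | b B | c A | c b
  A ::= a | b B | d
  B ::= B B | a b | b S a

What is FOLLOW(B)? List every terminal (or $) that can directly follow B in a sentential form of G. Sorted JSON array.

FIRST sets, iterate to fixpoint:
[1]
  A via A→a: +{a}
  A via A→b B: +{b}
  A via A→d: +{d}
  B via B→a b: +{a}
  B via B→b S a: +{b}
  S via S→b: +{b}
  S via S→c A: +{c}
  FIRST[S]={b,c}  FIRST[A]={a,b,d}  FIRST[B]={a,b}
[2] — fixpoint
  FIRST[S]={b,c}  FIRST[A]={a,b,d}  FIRST[B]={a,b}

FOLLOW iteration:
FOLLOW(S) := {$}
[1]
  B→B B: FOLLOW(B) ⊇ FIRST(B) = {a,b}; new: +{a,b}
  B→b S a: FOLLOW(S) ⊇ FIRST(a) = {a}; new: +{a}
  S→b B: FOLLOW(B) ⊇ FOLLOW(S) ⊇ {$,a}; new: +{$}
  S→c A: FOLLOW(A) ⊇ FOLLOW(S) ⊇ {$,a}; new: +{$,a}
  FOLLOW(S)={$,a}  FOLLOW(A)={$,a}  FOLLOW(B)={$,a,b}
[2] (no change)
  FOLLOW(S)={$,a}  FOLLOW(A)={$,a}  FOLLOW(B)={$,a,b}

FOLLOW(B) = ["$", "a", "b"]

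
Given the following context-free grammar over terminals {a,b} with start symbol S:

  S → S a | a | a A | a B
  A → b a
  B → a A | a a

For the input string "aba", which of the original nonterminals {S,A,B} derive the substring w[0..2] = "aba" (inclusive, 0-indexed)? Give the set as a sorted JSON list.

CNF form of G:
  S -> S T1 | T1 A | T1 B | a
  A -> T0 T1
  B -> T1 A | T1 T1
  T0 -> b
  T1 -> a

Fill CYK table bottom-up, restricted to cells inside w[0..2]:
  [0..0]={S,T1}  "a"  orig:{S}
  [1..1]={T0}  "b"  orig:{}
  [2..2]={S,T1}  "a"  orig:{S}
  [0..1]=∅  "ab"
  [1..2]={A}  "ba"
  [0..2]={B,S}  "aba"

Original NTs in T[0,2] deriving "aba": ["B", "S"]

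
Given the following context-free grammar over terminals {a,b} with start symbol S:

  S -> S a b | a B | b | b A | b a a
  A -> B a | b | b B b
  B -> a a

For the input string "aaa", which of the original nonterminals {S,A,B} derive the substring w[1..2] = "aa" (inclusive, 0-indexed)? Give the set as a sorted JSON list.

Convert to CNF:
  S -> S X3 | T0 B | T1 A | T1 X4 | b
  A -> B T0 | T1 X2 | b
  B -> T0 T0
  T0 -> a
  T1 -> b
  X2 -> B T1
  X3 -> T0 T1
  X4 -> T0 T0

Fill CYK table bottom-up — only the sub-triangle for w[1..2]:
  cell(1,1) a: {T0}  orig:{}
  cell(2,2) a: {T0}  orig:{}
  cell(1,2) aa: {B,X4}  orig:{B}

Original NTs in T[1,2] deriving "aa": ["B"]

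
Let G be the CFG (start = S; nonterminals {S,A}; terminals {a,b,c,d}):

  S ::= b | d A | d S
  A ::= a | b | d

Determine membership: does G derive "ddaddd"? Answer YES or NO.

Convert to CNF:
  S -> T0 A | T0 S | b
  A -> a | b | d
  T0 -> d

Fill CYK table bottom-up:
  cell(0,0) d: {A,T0}  orig:{A}
  cell(1,1) d: {A,T0}  orig:{A}
  cell(2,2) a: {A}
  cell(3,3) d: {A,T0}  orig:{A}
  cell(4,4) d: {A,T0}  orig:{A}
  cell(5,5) d: {A,T0}  orig:{A}
  cell(0,1) dd: {S}
  cell(1,2) da: {S}
  cell(2,3) ad: ∅
  cell(3,4) dd: {S}
  cell(4,5) dd: {S}
  cell(0,2) dda: {S}
  cell(1,3) dad: ∅
  cell(2,4) add: ∅
  cell(3,5) ddd: {S}
  cell(0,3) ddad: ∅
  cell(1,4) dadd: ∅
  cell(2,5) addd: ∅
  cell(0,4) ddadd: ∅
  cell(1,5) daddd: ∅
  cell(0,5) ddaddd: ∅

S ∉ T[0,5] ⇒ NO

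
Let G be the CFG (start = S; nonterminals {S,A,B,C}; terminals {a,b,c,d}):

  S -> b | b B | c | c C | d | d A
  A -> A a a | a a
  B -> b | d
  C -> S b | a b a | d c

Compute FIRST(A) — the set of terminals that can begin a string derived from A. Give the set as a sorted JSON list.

FIRST iteration:
pass 1:
  A via A→a a: +{a}
  B via B→b: +{b}
  B via B→d: +{d}
  C via C→a b a: +{a}
  C via C→d c: +{d}
  S via S→b: +{b}
  S via S→c: +{c}
  S via S→d: +{d}
  S: {b,c,d}  A: {a}  B: {b,d}  C: {a,d}
pass 2:
  C via C→S b: +{b,c}
  S: {b,c,d}  A: {a}  B: {b,d}  C: {a,b,c,d}
pass 3: — fixpoint
  S: {b,c,d}  A: {a}  B: {b,d}  C: {a,b,c,d}

FIRST(A) = ["a"]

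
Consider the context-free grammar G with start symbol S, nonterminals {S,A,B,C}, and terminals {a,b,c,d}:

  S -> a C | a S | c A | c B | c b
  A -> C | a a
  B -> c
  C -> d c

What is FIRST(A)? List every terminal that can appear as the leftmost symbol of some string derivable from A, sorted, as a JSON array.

Compute FIRST by fixpoint:
round 1:
  A via A→a a: +{a}
  B via B→c: +{c}
  C via C→d c: +{d}
  S via S→a C: +{a}
  S via S→c A: +{c}
  FIRST(S)={a,c}  FIRST(A)={a}  FIRST(B)={c}  FIRST(C)={d}
round 2:
  A via A→C: +{d}
  FIRST(S)={a,c}  FIRST(A)={a,d}  FIRST(B)={c}  FIRST(C)={d}
round 3: — fixpoint
  FIRST(S)={a,c}  FIRST(A)={a,d}  FIRST(B)={c}  FIRST(C)={d}

FIRST(A) = ["a", "d"]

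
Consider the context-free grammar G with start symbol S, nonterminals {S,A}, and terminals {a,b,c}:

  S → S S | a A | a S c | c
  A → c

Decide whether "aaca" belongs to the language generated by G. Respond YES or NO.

Convert to CNF:
  S -> S S | T0 A | T0 X2 | c
  A -> c
  T0 -> a
  T1 -> c
  X2 -> S T1

CYK table (by increasing span):
  cell(0,0) a: {T0}  orig:{}
  cell(1,1) a: {T0}  orig:{}
  cell(2,2) c: {A,S,T1}  orig:{A,S}
  cell(3,3) a: {T0}  orig:{}
  cell(0,1) aa: ∅
  cell(1,2) ac: {S}
  cell(2,3) ca: ∅
  cell(0,2) aac: ∅
  cell(1,3) aca: ∅
  cell(0,3) aaca: ∅

S ∉ T[0,3] ⇒ NO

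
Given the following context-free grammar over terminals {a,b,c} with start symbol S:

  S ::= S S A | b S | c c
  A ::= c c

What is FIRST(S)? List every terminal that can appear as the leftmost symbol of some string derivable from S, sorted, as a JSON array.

Compute FIRST by fixpoint:
iter 1:
  A via A→c c: +{c}
  S via S→b S: +{b}
  S via S→c c: +{c}
  FIRST(S)={b,c}  FIRST(A)={c}
iter 2: done
  FIRST(S)={b,c}  FIRST(A)={c}

FIRST(S) = ["b", "c"]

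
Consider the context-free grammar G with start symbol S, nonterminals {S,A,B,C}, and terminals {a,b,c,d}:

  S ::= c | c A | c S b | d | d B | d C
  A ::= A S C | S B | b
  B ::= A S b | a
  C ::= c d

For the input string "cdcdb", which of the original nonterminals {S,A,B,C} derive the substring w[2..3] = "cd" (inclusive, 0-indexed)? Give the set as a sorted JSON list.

Convert to CNF:
  S -> T1 A | T1 X5 | T2 B | T2 C | c | d
  A -> A X3 | S B | b
  B -> A X4 | a
  C -> T1 T2
  T0 -> b
  T1 -> c
  T2 -> d
  X3 -> S C
  X4 -> S T0
  X5 -> S T0

CYK table (by increasing span) — only the sub-triangle for w[2..3]:
  [2..2]={S,T1}  "c"  orig:{S}
  [3..3]={S,T2}  "d"  orig:{S}
  [2..3]={C}  "cd"

Original NTs in T[2,3] deriving "cd": ["C"]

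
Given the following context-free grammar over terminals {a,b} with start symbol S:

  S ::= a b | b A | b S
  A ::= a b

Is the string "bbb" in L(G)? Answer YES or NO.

CNF form of G:
  S -> T0 T1 | T1 A | T1 S
  A -> T0 T1
  T0 -> a
  T1 -> b

Fill CYK table bottom-up:
  cell(0,0) b: {T1}  orig:{}
  cell(1,1) b: {T1}  orig:{}
  cell(2,2) b: {T1}  orig:{}
  cell(0,1) bb: ∅
  cell(1,2) bb: ∅
  cell(0,2) bbb: ∅

S ∉ T[0,2] ⇒ NO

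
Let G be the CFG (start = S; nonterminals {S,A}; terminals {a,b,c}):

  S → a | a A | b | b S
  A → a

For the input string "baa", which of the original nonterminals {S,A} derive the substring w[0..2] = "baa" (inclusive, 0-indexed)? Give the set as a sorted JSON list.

Convert to CNF:
  S -> T0 A | T1 S | a | b
  A -> a
  T0 -> a
  T1 -> b

CYK fill, restricted to cells inside w[0..2]:
  T[0,0] 'b' = {S,T1}  orig:{S}
  T[1,1] 'a' = {A,S,T0}  orig:{A,S}
  T[2,2] 'a' = {A,S,T0}  orig:{A,S}
  T[0,1] 'ba' = {S}
  T[1,2] 'aa' = {S}
  T[0,2] 'baa' = {S}

Original NTs in T[0,2] deriving "baa": ["S"]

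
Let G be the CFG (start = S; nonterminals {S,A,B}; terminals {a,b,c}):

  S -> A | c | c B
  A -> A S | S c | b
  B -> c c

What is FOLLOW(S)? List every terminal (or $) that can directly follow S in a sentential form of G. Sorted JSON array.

FIRST sets, iterate to fixpoint:
round 1:
  A via A→b: +{b}
  B via B→c c: +{c}
  S via S→A: +{b}
  S via S→c: +{c}
  FIRST[S]={b,c}  FIRST[A]={b}  FIRST[B]={c}
round 2:
  A via A→S c: +{c}
  FIRST[S]={b,c}  FIRST[A]={b,c}  FIRST[B]={c}
round 3: — fixpoint
  FIRST[S]={b,c}  FIRST[A]={b,c}  FIRST[B]={c}

FOLLOW sets:
initialize: $ ∈ FOLLOW(S)
[1]
  A→A S: FOLLOW(A) ⊇ FIRST(S) = {b,c}; new: +{b,c}
  A→A S: FOLLOW(S) ⊇ FOLLOW(A) ⊇ {b,c}; new: +{b,c}
  S→A: FOLLOW(A) ⊇ FOLLOW(S) ⊇ {$,b,c}; new: +{$}
  S→c B: FOLLOW(B) ⊇ FOLLOW(S) ⊇ {$,b,c}; new: +{$,b,c}
  FOLLOW[S]={$,b,c}  FOLLOW[A]={$,b,c}  FOLLOW[B]={$,b,c}
[2] done
  FOLLOW[S]={$,b,c}  FOLLOW[A]={$,b,c}  FOLLOW[B]={$,b,c}

FOLLOW(S) = ["$", "b", "c"]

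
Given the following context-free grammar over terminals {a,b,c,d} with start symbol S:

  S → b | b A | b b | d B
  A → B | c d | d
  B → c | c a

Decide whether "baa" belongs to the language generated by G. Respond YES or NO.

CNF form of G:
  S -> T2 B | T3 A | T3 T3 | b
  A -> T0 T1 | T0 T2 | c | d
  B -> T0 T1 | c
  T0 -> c
  T1 -> a
  T2 -> d
  T3 -> b

CYK table (by increasing span):
  [0..0]={S,T3}  "b"  orig:{S}
  [1..1]={T1}  "a"  orig:{}
  [2..2]={T1}  "a"  orig:{}
  [0..1]=∅  "ba"
  [1..2]=∅  "aa"
  [0..2]=∅  "baa"

S ∉ T[0,2] ⇒ NO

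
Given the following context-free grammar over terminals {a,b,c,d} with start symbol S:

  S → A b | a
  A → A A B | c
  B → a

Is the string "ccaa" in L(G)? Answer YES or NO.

CNF form of G:
  S -> A T0 | a
  A -> A X1 | c
  B -> a
  T0 -> b
  X1 -> A B

CYK fill:
  T[0,0] 'c' = {A}
  T[1,1] 'c' = {A}
  T[2,2] 'a' = {B,S}
  T[3,3] 'a' = {B,S}
  T[0,1] 'cc' = ∅
  T[1,2] 'ca' = {X1}  orig:{}
  T[2,3] 'aa' = ∅
  T[0,2] 'cca' = {A}
  T[1,3] 'caa' = ∅
  T[0,3] 'ccaa' = {X1}  orig:{}

S ∉ T[0,3] ⇒ NO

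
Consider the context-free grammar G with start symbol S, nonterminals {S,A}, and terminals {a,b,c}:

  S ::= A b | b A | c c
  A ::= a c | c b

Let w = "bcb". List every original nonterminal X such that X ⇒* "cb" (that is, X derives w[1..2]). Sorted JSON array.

CNF form of G:
  S -> A T2 | T1 T1 | T2 A
  A -> T0 T1 | T1 T2
  T0 -> a
  T1 -> c
  T2 -> b

CYK table (by increasing span) — only the sub-triangle for w[1..2]:
  T[1,1] 'c' = {T1}  orig:{}
  T[2,2] 'b' = {T2}  orig:{}
  T[1,2] 'cb' = {A}

Original NTs in T[1,2] deriving "cb": ["A"]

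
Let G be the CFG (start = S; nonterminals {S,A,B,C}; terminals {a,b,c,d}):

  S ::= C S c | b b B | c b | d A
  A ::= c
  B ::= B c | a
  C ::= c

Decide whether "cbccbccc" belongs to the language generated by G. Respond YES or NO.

CNF form of G:
  S -> C X3 | T0 T1 | T1 X4 | T2 A
  A -> c
  B -> B T0 | a
  C -> c
  T0 -> c
  T1 -> b
  T2 -> d
  X3 -> S T0
  X4 -> T1 B

CYK table (by increasing span):
  cell(0,0) c: {A,C,T0}  orig:{A,C}
  cell(1,1) b: {T1}  orig:{}
  cell(2,2) c: {A,C,T0}  orig:{A,C}
  cell(3,3) c: {A,C,T0}  orig:{A,C}
  cell(4,4) b: {T1}  orig:{}
  cell(5,5) c: {A,C,T0}  orig:{A,C}
  cell(6,6) c: {A,C,T0}  orig:{A,C}
  cell(7,7) c: {A,C,T0}  orig:{A,C}
  cell(0,1) cb: {S}
  cell(1,2) bc: ∅
  cell(2,3) cc: ∅
  cell(3,4) cb: {S}
  cell(4,5) bc: ∅
  cell(5,6) cc: ∅
  cell(6,7) cc: ∅
  cell(0,2) cbc: {X3}  orig:{}
  cell(1,3) bcc: ∅
  cell(2,4) ccb: ∅
  cell(3,5) cbc: {X3}  orig:{}
  cell(4,6) bcc: ∅
  cell(5,7) ccc: ∅
  cell(0,3) cbcc: ∅
  cell(1,4) bccb: ∅
  cell(2,5) ccbc: {S}
  cell(3,6) cbcc: ∅
  cell(4,7) bccc: ∅
  cell(0,4) cbccb: ∅
  cell(1,5) bccbc: ∅
  cell(2,6) ccbcc: {X3}  orig:{}
  cell(3,7) cbccc: ∅
  cell(0,5) cbccbc: ∅
  cell(1,6) bccbcc: ∅
  cell(2,7) ccbccc: ∅
  cell(0,6) cbccbcc: ∅
  cell(1,7) bccbccc: ∅
  cell(0,7) cbccbccc: ∅

S ∉ T[0,7] ⇒ NO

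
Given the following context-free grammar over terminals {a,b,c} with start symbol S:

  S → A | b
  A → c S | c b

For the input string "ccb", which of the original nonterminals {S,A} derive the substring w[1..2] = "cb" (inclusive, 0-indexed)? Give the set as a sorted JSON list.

Convert to CNF:
  S -> T0 S | T0 T1 | b
  A -> T0 S | T0 T1
  T0 -> c
  T1 -> b

CYK table (by increasing span) — only the sub-triangle for w[1..2]:
  T[1,1] 'c' = {T0}  orig:{}
  T[2,2] 'b' = {S,T1}  orig:{S}
  T[1,2] 'cb' = {A,S}

Original NTs in T[1,2] deriving "cb": ["A", "S"]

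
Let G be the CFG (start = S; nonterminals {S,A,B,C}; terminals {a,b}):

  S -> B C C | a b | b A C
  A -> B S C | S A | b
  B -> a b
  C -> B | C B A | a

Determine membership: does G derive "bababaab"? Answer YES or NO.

CNF form of G:
  S -> B X4 | T0 T1 | T1 X5
  A -> B X2 | S A | b
  B -> T0 T1
  C -> C X3 | T0 T1 | a
  T0 -> a
  T1 -> b
  X2 -> S C
  X3 -> B A
  X4 -> C C
  X5 -> A C

CYK table (by increasing span):
  T[0,0] 'b' = {A,T1}  orig:{A}
  T[1,1] 'a' = {C,T0}  orig:{C}
  T[2,2] 'b' = {A,T1}  orig:{A}
  T[3,3] 'a' = {C,T0}  orig:{C}
  T[4,4] 'b' = {A,T1}  orig:{A}
  T[5,5] 'a' = {C,T0}  orig:{C}
  T[6,6] 'a' = {C,T0}  orig:{C}
  T[7,7] 'b' = {A,T1}  orig:{A}
  T[0,1] 'ba' = {X5}  orig:{}
  T[1,2] 'ab' = {B,C,S}
  T[2,3] 'ba' = {X5}  orig:{}
  T[3,4] 'ab' = {B,C,S}
  T[4,5] 'ba' = {X5}  orig:{}
  T[5,6] 'aa' = {X4}  orig:{}
  T[6,7] 'ab' = {B,C,S}
  T[0,2] 'bab' = {X5}  orig:{}
  T[1,3] 'aba' = {X2,X4}  orig:{}
  T[2,4] 'bab' = {X5}  orig:{}
  T[3,5] 'aba' = {X2,X4}  orig:{}
  T[4,6] 'baa' = ∅
  T[5,7] 'aab' = {X4}  orig:{}
  T[0,3] 'baba' = ∅
  T[1,4] 'abab' = {X2,X4}  orig:{}
  T[2,5] 'baba' = ∅
  T[3,6] 'abaa' = {S}
  T[4,7] 'baab' = ∅
  T[0,4] 'babab' = ∅
  T[1,5] 'ababa' = {A,S}
  T[2,6] 'babaa' = ∅
  T[3,7] 'abaab' = {A,S}
  T[0,5] 'bababa' = ∅
  T[1,6] 'ababaa' = {X2,X5}  orig:{}
  T[2,7] 'babaab' = ∅
  T[0,6] 'bababaa' = {S}
  T[1,7] 'ababaab' = {A,X2,X3,X5}  orig:{A}
  T[0,7] 'bababaab' = {A,S}

S ∈ T[0,7] ⇒ YES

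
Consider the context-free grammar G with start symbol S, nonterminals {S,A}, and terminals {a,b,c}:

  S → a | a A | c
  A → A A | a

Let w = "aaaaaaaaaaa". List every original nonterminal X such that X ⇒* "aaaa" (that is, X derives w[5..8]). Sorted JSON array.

Convert to CNF:
  S -> T0 A | a | c
  A -> A A | a
  T0 -> a

Fill CYK table bottom-up — only the sub-triangle for w[5..8]:
  cell(5,5) a: {A,S,T0}  orig:{A,S}
  cell(6,6) a: {A,S,T0}  orig:{A,S}
  cell(7,7) a: {A,S,T0}  orig:{A,S}
  cell(8,8) a: {A,S,T0}  orig:{A,S}
  cell(5,6) aa: {A,S}
  cell(6,7) aa: {A,S}
  cell(7,8) aa: {A,S}
  cell(5,7) aaa: {A,S}
  cell(6,8) aaa: {A,S}
  cell(5,8) aaaa: {A,S}

Original NTs in T[5,8] deriving "aaaa": ["A", "S"]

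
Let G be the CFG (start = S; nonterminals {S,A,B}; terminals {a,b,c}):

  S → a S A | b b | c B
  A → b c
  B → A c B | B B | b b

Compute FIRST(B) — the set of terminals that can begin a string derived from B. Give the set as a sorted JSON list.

FIRST sets, iterate to fixpoint:
iter 1:
  A via A→b c: +{b}
  B via B→A c B: +{b}
  S via S→a S A: +{a}
  S via S→b b: +{b}
  S via S→c B: +{c}
  FIRST(S)={a,b,c}  FIRST(A)={b}  FIRST(B)={b}
iter 2: done
  FIRST(S)={a,b,c}  FIRST(A)={b}  FIRST(B)={b}

FIRST(B) = ["b"]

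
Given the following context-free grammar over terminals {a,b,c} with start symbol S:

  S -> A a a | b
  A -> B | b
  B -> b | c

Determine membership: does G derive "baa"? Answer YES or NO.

CNF form of G:
  S -> A X1 | b
  A -> b | c
  B -> b | c
  T0 -> a
  X1 -> T0 T0

Fill CYK table bottom-up:
  [0..0]={A,B,S}  "b"
  [1..1]={T0}  "a"  orig:{}
  [2..2]={T0}  "a"  orig:{}
  [0..1]=∅  "ba"
  [1..2]={X1}  "aa"  orig:{}
  [0..2]={S}  "baa"

S ∈ T[0,2] ⇒ YES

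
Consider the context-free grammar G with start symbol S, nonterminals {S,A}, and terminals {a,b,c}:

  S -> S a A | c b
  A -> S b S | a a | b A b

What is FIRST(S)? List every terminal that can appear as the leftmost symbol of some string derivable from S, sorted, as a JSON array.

FIRST iteration:
[1]
  A via A→a a: +{a}
  A via A→b A b: +{b}
  S via S→c b: +{c}
  FIRST[S]={c}  FIRST[A]={a,b}
[2]
  A via A→S b S: +{c}
  FIRST[S]={c}  FIRST[A]={a,b,c}
[3] (stable)
  FIRST[S]={c}  FIRST[A]={a,b,c}

FIRST(S) = ["c"]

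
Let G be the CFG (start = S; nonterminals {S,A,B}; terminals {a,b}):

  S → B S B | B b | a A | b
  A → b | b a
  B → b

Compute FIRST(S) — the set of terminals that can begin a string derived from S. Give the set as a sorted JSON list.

FIRST sets, iterate to fixpoint:
round 1:
  A via A→b: +{b}
  B via B→b: +{b}
  S via S→B S B: +{b}
  S via S→a A: +{a}
  FIRST[S]={a,b}  FIRST[A]={b}  FIRST[B]={b}
round 2: done
  FIRST[S]={a,b}  FIRST[A]={b}  FIRST[B]={b}

FIRST(S) = ["a", "b"]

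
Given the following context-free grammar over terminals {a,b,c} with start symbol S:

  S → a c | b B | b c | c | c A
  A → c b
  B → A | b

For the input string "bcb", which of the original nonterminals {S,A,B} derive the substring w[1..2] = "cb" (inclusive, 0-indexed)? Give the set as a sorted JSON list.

CNF form of G:
  S -> T0 A | T1 B | T1 T0 | T2 T0 | c
  A -> T0 T1
  B -> T0 T1 | b
  T0 -> c
  T1 -> b
  T2 -> a

CYK table (by increasing span) — only the sub-triangle for w[1..2]:
  [1..1]={S,T0}  "c"  orig:{S}
  [2..2]={B,T1}  "b"  orig:{B}
  [1..2]={A,B}  "cb"

Original NTs in T[1,2] deriving "cb": ["A", "B"]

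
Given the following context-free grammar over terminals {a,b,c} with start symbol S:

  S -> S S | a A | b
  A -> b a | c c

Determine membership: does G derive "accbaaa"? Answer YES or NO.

Convert to CNF:
  S -> S S | T1 A | b
  A -> T0 T1 | T2 T2
  T0 -> b
  T1 -> a
  T2 -> c

CYK table (by increasing span):
  cell(0,0) a: {T1}  orig:{}
  cell(1,1) c: {T2}  orig:{}
  cell(2,2) c: {T2}  orig:{}
  cell(3,3) b: {S,T0}  orig:{S}
  cell(4,4) a: {T1}  orig:{}
  cell(5,5) a: {T1}  orig:{}
  cell(6,6) a: {T1}  orig:{}
  cell(0,1) ac: ∅
  cell(1,2) cc: {A}
  cell(2,3) cb: ∅
  cell(3,4) ba: {A}
  cell(4,5) aa: ∅
  cell(5,6) aa: ∅
  cell(0,2) acc: {S}
  cell(1,3) ccb: ∅
  cell(2,4) cba: ∅
  cell(3,5) baa: ∅
  cell(4,6) aaa: ∅
  cell(0,3) accb: {S}
  cell(1,4) ccba: ∅
  cell(2,5) cbaa: ∅
  cell(3,6) baaa: ∅
  cell(0,4) accba: ∅
  cell(1,5) ccbaa: ∅
  cell(2,6) cbaaa: ∅
  cell(0,5) accbaa: ∅
  cell(1,6) ccbaaa: ∅
  cell(0,6) accbaaa: ∅

S ∉ T[0,6] ⇒ NO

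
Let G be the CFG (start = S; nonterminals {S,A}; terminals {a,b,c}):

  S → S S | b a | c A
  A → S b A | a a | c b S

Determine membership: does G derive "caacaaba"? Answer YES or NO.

CNF form of G:
  S -> S S | T0 T1 | T2 A
  A -> S X3 | T1 T1 | T2 X4
  T0 -> b
  T1 -> a
  T2 -> c
  X3 -> T0 A
  X4 -> T0 S

CYK fill:
  [0..0]={T2}  "c"  orig:{}
  [1..1]={T1}  "a"  orig:{}
  [2..2]={T1}  "a"  orig:{}
  [3..3]={T2}  "c"  orig:{}
  [4..4]={T1}  "a"  orig:{}
  [5..5]={T1}  "a"  orig:{}
  [6..6]={T0}  "b"  orig:{}
  [7..7]={T1}  "a"  orig:{}
  [0..1]=∅  "ca"
  [1..2]={A}  "aa"
  [2..3]=∅  "ac"
  [3..4]=∅  "ca"
  [4..5]={A}  "aa"
  [5..6]=∅  "ab"
  [6..7]={S}  "ba"
  [0..2]={S}  "caa"
  [1..3]=∅  "aac"
  [2..4]=∅  "aca"
  [3..5]={S}  "caa"
  [4..6]=∅  "aab"
  [5..7]=∅  "aba"
  [0..3]=∅  "caac"
  [1..4]=∅  "aaca"
  [2..5]=∅  "acaa"
  [3..6]=∅  "caab"
  [4..7]=∅  "aaba"
  [0..4]=∅  "caaca"
  [1..5]=∅  "aacaa"
  [2..6]=∅  "acaab"
  [3..7]={S}  "caaba"
  [0..5]={S}  "caacaa"
  [1..6]=∅  "aacaab"
  [2..7]=∅  "acaaba"
  [0..6]=∅  "caacaab"
  [1..7]=∅  "aacaaba"
  [0..7]={S}  "caacaaba"

S ∈ T[0,7] ⇒ YES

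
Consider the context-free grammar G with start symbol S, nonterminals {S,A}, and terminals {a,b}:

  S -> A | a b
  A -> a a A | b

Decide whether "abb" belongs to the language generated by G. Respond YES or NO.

CNF form of G:
  S -> T0 T1 | T0 X3 | b
  A -> T0 X2 | b
  T0 -> a
  T1 -> b
  X2 -> T0 A
  X3 -> T0 A

CYK fill:
  T[0,0] 'a' = {T0}  orig:{}
  T[1,1] 'b' = {A,S,T1}  orig:{A,S}
  T[2,2] 'b' = {A,S,T1}  orig:{A,S}
  T[0,1] 'ab' = {S,X2,X3}  orig:{S}
  T[1,2] 'bb' = ∅
  T[0,2] 'abb' = ∅

S ∉ T[0,2] ⇒ NO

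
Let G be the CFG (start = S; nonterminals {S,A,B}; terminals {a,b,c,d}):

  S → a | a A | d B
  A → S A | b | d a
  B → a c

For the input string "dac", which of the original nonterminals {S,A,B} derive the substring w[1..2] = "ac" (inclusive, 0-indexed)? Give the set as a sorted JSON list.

CNF form of G:
  S -> T0 B | T1 A | a
  A -> S A | T0 T1 | b
  B -> T1 T2
  T0 -> d
  T1 -> a
  T2 -> c

CYK table (by increasing span) — only the sub-triangle for w[1..2]:
  cell(1,1) a: {S,T1}  orig:{S}
  cell(2,2) c: {T2}  orig:{}
  cell(1,2) ac: {B}

Original NTs in T[1,2] deriving "ac": ["B"]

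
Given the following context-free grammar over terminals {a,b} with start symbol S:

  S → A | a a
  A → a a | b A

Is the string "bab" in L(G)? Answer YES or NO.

CNF form of G:
  S -> T0 T0 | T1 A
  A -> T0 T0 | T1 A
  T0 -> a
  T1 -> b

Fill CYK table bottom-up:
  cell(0,0) b: {T1}  orig:{}
  cell(1,1) a: {T0}  orig:{}
  cell(2,2) b: {T1}  orig:{}
  cell(0,1) ba: ∅
  cell(1,2) ab: ∅
  cell(0,2) bab: ∅

S ∉ T[0,2] ⇒ NO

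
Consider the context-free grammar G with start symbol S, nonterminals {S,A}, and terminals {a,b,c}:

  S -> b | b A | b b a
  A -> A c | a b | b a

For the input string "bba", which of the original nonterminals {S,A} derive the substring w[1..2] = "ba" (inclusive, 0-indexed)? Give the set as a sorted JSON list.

Convert to CNF:
  S -> T2 A | T2 X3 | b
  A -> A T0 | T1 T2 | T2 T1
  T0 -> c
  T1 -> a
  T2 -> b
  X3 -> T2 T1

Fill CYK table bottom-up (cells [i..j] with 1 ≤ i ≤ j ≤ 2 only):
  cell(1,1) b: {S,T2}  orig:{S}
  cell(2,2) a: {T1}  orig:{}
  cell(1,2) ba: {A,X3}  orig:{A}

Original NTs in T[1,2] deriving "ba": ["A"]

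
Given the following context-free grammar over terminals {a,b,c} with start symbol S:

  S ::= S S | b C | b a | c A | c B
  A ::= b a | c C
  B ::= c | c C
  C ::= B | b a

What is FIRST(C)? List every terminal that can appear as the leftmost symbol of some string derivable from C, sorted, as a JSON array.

Compute FIRST by fixpoint:
round 1:
  A via A→b a: +{b}
  A via A→c C: +{c}
  B via B→c: +{c}
  C via C→B: +{c}
  C via C→b a: +{b}
  S via S→b C: +{b}
  S via S→c A: +{c}
  FIRST(S)={b,c}  FIRST(A)={b,c}  FIRST(B)={c}  FIRST(C)={b,c}
round 2: — fixpoint
  FIRST(S)={b,c}  FIRST(A)={b,c}  FIRST(B)={c}  FIRST(C)={b,c}

FIRST(C) = ["b", "c"]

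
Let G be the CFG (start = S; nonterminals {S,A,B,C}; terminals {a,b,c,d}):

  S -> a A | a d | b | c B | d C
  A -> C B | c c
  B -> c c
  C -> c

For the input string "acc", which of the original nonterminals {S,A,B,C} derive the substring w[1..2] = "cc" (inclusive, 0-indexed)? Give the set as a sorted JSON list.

CNF form of G:
  S -> T0 B | T1 A | T1 T2 | T2 C | b
  A -> C B | T0 T0
  B -> T0 T0
  C -> c
  T0 -> c
  T1 -> a
  T2 -> d

CYK fill — only the sub-triangle for w[1..2]:
  cell(1,1) c: {C,T0}  orig:{C}
  cell(2,2) c: {C,T0}  orig:{C}
  cell(1,2) cc: {A,B}

Original NTs in T[1,2] deriving "cc": ["A", "B"]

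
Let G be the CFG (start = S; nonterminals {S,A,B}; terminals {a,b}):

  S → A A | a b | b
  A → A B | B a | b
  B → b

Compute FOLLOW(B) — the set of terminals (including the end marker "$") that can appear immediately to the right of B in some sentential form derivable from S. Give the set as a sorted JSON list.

FIRST sets, iterate to fixpoint:
[1]
  A via A→b: +{b}
  B via B→b: +{b}
  S via S→A A: +{b}
  S via S→a b: +{a}
  S: {a,b}  A: {b}  B: {b}
[2] (stable)
  S: {a,b}  A: {b}  B: {b}

Compute FOLLOW by fixpoint:
FOLLOW(S) := {$}
round 1:
  A→A B: FOLLOW(A) ⊇ FIRST(B) = {b}; new: +{b}
  A→A B: FOLLOW(B) ⊇ FOLLOW(A) ⊇ {b}; new: +{b}
  A→B a: FOLLOW(B) ⊇ FIRST(a) = {a}; new: +{a}
  S→A A: FOLLOW(A) ⊇ FOLLOW(S) ⊇ {$}; new: +{$}
  FOLLOW[S]={$}  FOLLOW[A]={$,b}  FOLLOW[B]={a,b}
round 2:
  A→A B: FOLLOW(B) ⊇ FOLLOW(A) ⊇ {$,b}; new: +{$}
  FOLLOW[S]={$}  FOLLOW[A]={$,b}  FOLLOW[B]={$,a,b}
round 3: (stable)
  FOLLOW[S]={$}  FOLLOW[A]={$,b}  FOLLOW[B]={$,a,b}

FOLLOW(B) = ["$", "a", "b"]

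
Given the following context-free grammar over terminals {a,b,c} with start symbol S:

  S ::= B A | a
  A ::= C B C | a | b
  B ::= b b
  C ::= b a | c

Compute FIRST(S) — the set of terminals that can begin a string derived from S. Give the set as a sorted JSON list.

Compute FIRST by fixpoint:
[1]
  A via A→a: +{a}
  A via A→b: +{b}
  B via B→b b: +{b}
  C via C→b a: +{b}
  C via C→c: +{c}
  S via S→B A: +{b}
  S via S→a: +{a}
  FIRST[S]={a,b}  FIRST[A]={a,b}  FIRST[B]={b}  FIRST[C]={b,c}
[2]
  A via A→C B C: +{c}
  FIRST[S]={a,b}  FIRST[A]={a,b,c}  FIRST[B]={b}  FIRST[C]={b,c}
[3] (stable)
  FIRST[S]={a,b}  FIRST[A]={a,b,c}  FIRST[B]={b}  FIRST[C]={b,c}

FIRST(S) = ["a", "b"]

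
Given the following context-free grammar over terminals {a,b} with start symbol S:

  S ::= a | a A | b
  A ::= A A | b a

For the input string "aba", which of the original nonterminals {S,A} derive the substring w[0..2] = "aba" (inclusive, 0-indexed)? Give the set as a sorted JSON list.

CNF form of G:
  S -> T1 A | a | b
  A -> A A | T0 T1
  T0 -> b
  T1 -> a

CYK table (by increasing span) (cells [i..j] with 0 ≤ i ≤ j ≤ 2 only):
  [0..0]={S,T1}  "a"  orig:{S}
  [1..1]={S,T0}  "b"  orig:{S}
  [2..2]={S,T1}  "a"  orig:{S}
  [0..1]=∅  "ab"
  [1..2]={A}  "ba"
  [0..2]={S}  "aba"

Original NTs in T[0,2] deriving "aba": ["S"]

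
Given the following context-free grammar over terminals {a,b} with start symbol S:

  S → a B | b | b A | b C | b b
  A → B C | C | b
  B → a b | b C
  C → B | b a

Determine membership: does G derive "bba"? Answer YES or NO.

Convert to CNF:
  S -> T0 B | T1 A | T1 C | T1 T1 | b
  A -> B C | T0 T1 | T1 C | T1 T0 | b
  B -> T0 T1 | T1 C
  C -> T0 T1 | T1 C | T1 T0
  T0 -> a
  T1 -> b

Fill CYK table bottom-up:
  T[0,0] 'b' = {A,S,T1}  orig:{A,S}
  T[1,1] 'b' = {A,S,T1}  orig:{A,S}
  T[2,2] 'a' = {T0}  orig:{}
  T[0,1] 'bb' = {S}
  T[1,2] 'ba' = {A,C}
  T[0,2] 'bba' = {A,B,C,S}

S ∈ T[0,2] ⇒ YES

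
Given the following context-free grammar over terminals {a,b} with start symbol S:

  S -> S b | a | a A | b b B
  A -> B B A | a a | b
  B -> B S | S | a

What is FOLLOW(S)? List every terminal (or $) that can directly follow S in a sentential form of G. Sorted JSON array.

FIRST iteration:
pass 1:
  A via A→a a: +{a}
  A via A→b: +{b}
  B via B→a: +{a}
  S via S→a: +{a}
  S via S→b b B: +{b}
  S: {a,b}  A: {a,b}  B: {a}
pass 2:
  B via B→S: +{b}
  S: {a,b}  A: {a,b}  B: {a,b}
pass 3: (stable)
  S: {a,b}  A: {a,b}  B: {a,b}

Compute FOLLOW by fixpoint:
FOLLOW(S) := {$}
pass 1:
  A→B B A: FOLLOW(B) ⊇ FIRST(B) = {a,b}; new: +{a,b}
  B→B S: FOLLOW(S) ⊇ FOLLOW(B) ⊇ {a,b}; new: +{a,b}
  S→a A: FOLLOW(A) ⊇ FOLLOW(S) ⊇ {$,a,b}; new: +{$,a,b}
  S→b b B: FOLLOW(B) ⊇ FOLLOW(S) ⊇ {$,a,b}; new: +{$}
  FOLLOW[S]={$,a,b}  FOLLOW[A]={$,a,b}  FOLLOW[B]={$,a,b}
pass 2: — fixpoint
  FOLLOW[S]={$,a,b}  FOLLOW[A]={$,a,b}  FOLLOW[B]={$,a,b}

FOLLOW(S) = ["$", "a", "b"]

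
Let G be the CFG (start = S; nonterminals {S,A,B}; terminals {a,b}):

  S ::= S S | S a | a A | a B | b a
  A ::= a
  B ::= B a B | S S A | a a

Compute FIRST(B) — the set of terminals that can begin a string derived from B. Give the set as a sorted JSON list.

Compute FIRST by fixpoint:
iter 1:
  A via A→a: +{a}
  B via B→a a: +{a}
  S via S→a A: +{a}
  S via S→b a: +{b}
  FIRST(S)={a,b}  FIRST(A)={a}  FIRST(B)={a}
iter 2:
  B via B→S S A: +{b}
  FIRST(S)={a,b}  FIRST(A)={a}  FIRST(B)={a,b}
iter 3: (stable)
  FIRST(S)={a,b}  FIRST(A)={a}  FIRST(B)={a,b}

FIRST(B) = ["a", "b"]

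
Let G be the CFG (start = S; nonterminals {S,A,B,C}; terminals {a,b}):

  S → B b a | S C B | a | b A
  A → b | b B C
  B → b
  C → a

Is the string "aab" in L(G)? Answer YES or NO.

Convert to CNF:
  S -> B X3 | S X4 | T0 A | a
  A -> T0 X2 | b
  B -> b
  C -> a
  T0 -> b
  T1 -> a
  X2 -> B C
  X3 -> T0 T1
  X4 -> C B

CYK table (by increasing span):
  T[0,0] 'a' = {C,S,T1}  orig:{C,S}
  T[1,1] 'a' = {C,S,T1}  orig:{C,S}
  T[2,2] 'b' = {A,B,T0}  orig:{A,B}
  T[0,1] 'aa' = ∅
  T[1,2] 'ab' = {X4}  orig:{}
  T[0,2] 'aab' = {S}

S ∈ T[0,2] ⇒ YES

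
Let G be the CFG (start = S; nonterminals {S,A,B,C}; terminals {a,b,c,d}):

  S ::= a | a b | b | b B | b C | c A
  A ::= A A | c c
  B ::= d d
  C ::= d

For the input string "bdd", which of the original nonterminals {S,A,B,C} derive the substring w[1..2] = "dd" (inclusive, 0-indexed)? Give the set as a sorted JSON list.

Convert to CNF:
  S -> T0 A | T2 T3 | T3 B | T3 C | a | b
  A -> A A | T0 T0
  B -> T1 T1
  C -> d
  T0 -> c
  T1 -> d
  T2 -> a
  T3 -> b

Fill CYK table bottom-up, restricted to cells inside w[1..2]:
  T[1,1] 'd' = {C,T1}  orig:{C}
  T[2,2] 'd' = {C,T1}  orig:{C}
  T[1,2] 'dd' = {B}

Original NTs in T[1,2] deriving "dd": ["B"]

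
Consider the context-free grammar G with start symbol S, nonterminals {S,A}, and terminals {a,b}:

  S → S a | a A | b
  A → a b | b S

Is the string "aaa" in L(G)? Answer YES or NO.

Convert to CNF:
  S -> S T0 | T0 A | b
  A -> T0 T1 | T1 S
  T0 -> a
  T1 -> b

Fill CYK table bottom-up:
  T[0,0] 'a' = {T0}  orig:{}
  T[1,1] 'a' = {T0}  orig:{}
  T[2,2] 'a' = {T0}  orig:{}
  T[0,1] 'aa' = ∅
  T[1,2] 'aa' = ∅
  T[0,2] 'aaa' = ∅

S ∉ T[0,2] ⇒ NO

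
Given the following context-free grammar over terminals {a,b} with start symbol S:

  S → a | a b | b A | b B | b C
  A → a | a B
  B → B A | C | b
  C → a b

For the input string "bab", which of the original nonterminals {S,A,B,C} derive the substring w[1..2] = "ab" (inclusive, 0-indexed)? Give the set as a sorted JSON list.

Convert to CNF:
  S -> T0 T1 | T1 A | T1 B | T1 C | a
  A -> T0 B | a
  B -> B A | T0 T1 | b
  C -> T0 T1
  T0 -> a
  T1 -> b

Fill CYK table bottom-up, restricted to cells inside w[1..2]:
  [1..1]={A,S,T0}  "a"  orig:{A,S}
  [2..2]={B,T1}  "b"  orig:{B}
  [1..2]={A,B,C,S}  "ab"

Original NTs in T[1,2] deriving "ab": ["A", "B", "C", "S"]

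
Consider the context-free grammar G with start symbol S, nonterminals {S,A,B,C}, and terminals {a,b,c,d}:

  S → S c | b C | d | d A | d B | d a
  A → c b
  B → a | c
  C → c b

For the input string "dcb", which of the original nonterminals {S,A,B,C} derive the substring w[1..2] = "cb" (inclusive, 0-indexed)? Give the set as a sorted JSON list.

CNF form of G:
  S -> S T0 | T1 C | T2 A | T2 B | T2 T3 | d
  A -> T0 T1
  B -> a | c
  C -> T0 T1
  T0 -> c
  T1 -> b
  T2 -> d
  T3 -> a

CYK table (by increasing span), restricted to cells inside w[1..2]:
  cell(1,1) c: {B,T0}  orig:{B}
  cell(2,2) b: {T1}  orig:{}
  cell(1,2) cb: {A,C}

Original NTs in T[1,2] deriving "cb": ["A", "C"]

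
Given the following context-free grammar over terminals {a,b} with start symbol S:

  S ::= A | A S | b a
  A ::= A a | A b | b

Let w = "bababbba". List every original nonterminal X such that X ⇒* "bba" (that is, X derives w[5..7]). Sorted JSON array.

CNF form of G:
  S -> A S | A T0 | A T1 | T1 T0 | b
  A -> A T0 | A T1 | b
  T0 -> a
  T1 -> b

Fill CYK table bottom-up — only the sub-triangle for w[5..7]:
  cell(5,5) b: {A,S,T1}  orig:{A,S}
  cell(6,6) b: {A,S,T1}  orig:{A,S}
  cell(7,7) a: {T0}  orig:{}
  cell(5,6) bb: {A,S}
  cell(6,7) ba: {A,S}
  cell(5,7) bba: {A,S}

Original NTs in T[5,7] deriving "bba": ["A", "S"]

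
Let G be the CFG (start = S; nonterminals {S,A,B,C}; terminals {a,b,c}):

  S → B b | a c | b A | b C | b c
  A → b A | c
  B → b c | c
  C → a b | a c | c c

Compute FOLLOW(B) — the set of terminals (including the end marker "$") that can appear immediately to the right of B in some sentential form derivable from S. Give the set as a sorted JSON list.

FIRST sets, iterate to fixpoint:
pass 1:
  A via A→b A: +{b}
  A via A→c: +{c}
  B via B→b c: +{b}
  B via B→c: +{c}
  C via C→a b: +{a}
  C via C→c c: +{c}
  S via S→B b: +{b,c}
  S via S→a c: +{a}
  FIRST(S)={a,b,c}  FIRST(A)={b,c}  FIRST(B)={b,c}  FIRST(C)={a,c}
pass 2: (no change)
  FIRST(S)={a,b,c}  FIRST(A)={b,c}  FIRST(B)={b,c}  FIRST(C)={a,c}

FOLLOW iteration:
seed FOLLOW(S) with $
[1]
  S→B b: FOLLOW(B) ⊇ FIRST(b) = {b}; new: +{b}
  S→b A: FOLLOW(A) ⊇ FOLLOW(S) ⊇ {$}; new: +{$}
  S→b C: FOLLOW(C) ⊇ FOLLOW(S) ⊇ {$}; new: +{$}
  FOLLOW(S)={$}  FOLLOW(A)={$}  FOLLOW(B)={b}  FOLLOW(C)={$}
[2] (no change)
  FOLLOW(S)={$}  FOLLOW(A)={$}  FOLLOW(B)={b}  FOLLOW(C)={$}

FOLLOW(B) = ["b"]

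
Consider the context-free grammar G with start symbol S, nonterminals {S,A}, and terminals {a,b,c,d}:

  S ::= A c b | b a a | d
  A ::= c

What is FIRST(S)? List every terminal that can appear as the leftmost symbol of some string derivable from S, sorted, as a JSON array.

FIRST sets, iterate to fixpoint:
[1]
  A via A→c: +{c}
  S via S→A c b: +{c}
  S via S→b a a: +{b}
  S via S→d: +{d}
  S: {b,c,d}  A: {c}
[2] done
  S: {b,c,d}  A: {c}

FIRST(S) = ["b", "c", "d"]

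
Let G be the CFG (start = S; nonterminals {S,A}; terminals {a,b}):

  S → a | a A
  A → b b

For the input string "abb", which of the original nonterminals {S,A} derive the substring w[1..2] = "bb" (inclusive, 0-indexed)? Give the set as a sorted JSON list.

Convert to CNF:
  S -> T1 A | a
  A -> T0 T0
  T0 -> b
  T1 -> a

CYK table (by increasing span) — only the sub-triangle for w[1..2]:
  cell(1,1) b: {T0}  orig:{}
  cell(2,2) b: {T0}  orig:{}
  cell(1,2) bb: {A}

Original NTs in T[1,2] deriving "bb": ["A"]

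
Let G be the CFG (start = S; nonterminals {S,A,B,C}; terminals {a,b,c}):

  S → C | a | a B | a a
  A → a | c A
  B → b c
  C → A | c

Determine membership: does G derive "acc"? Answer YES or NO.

Convert to CNF:
  S -> T0 A | T2 B | T2 T2 | a | c
  A -> T0 A | a
  B -> T1 T0
  C -> T0 A | a | c
  T0 -> c
  T1 -> b
  T2 -> a

CYK table (by increasing span):
  cell(0,0) a: {A,C,S,T2}  orig:{A,C,S}
  cell(1,1) c: {C,S,T0}  orig:{C,S}
  cell(2,2) c: {C,S,T0}  orig:{C,S}
  cell(0,1) ac: ∅
  cell(1,2) cc: ∅
  cell(0,2) acc: ∅

S ∉ T[0,2] ⇒ NO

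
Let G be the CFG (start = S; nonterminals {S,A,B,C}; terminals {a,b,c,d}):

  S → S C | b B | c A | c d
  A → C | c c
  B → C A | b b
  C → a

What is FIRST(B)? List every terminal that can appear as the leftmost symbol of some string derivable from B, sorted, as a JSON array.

Compute FIRST by fixpoint:
round 1:
  A via A→c c: +{c}
  B via B→b b: +{b}
  C via C→a: +{a}
  S via S→b B: +{b}
  S via S→c A: +{c}
  FIRST(S)={b,c}  FIRST(A)={c}  FIRST(B)={b}  FIRST(C)={a}
round 2:
  A via A→C: +{a}
  B via B→C A: +{a}
  FIRST(S)={b,c}  FIRST(A)={a,c}  FIRST(B)={a,b}  FIRST(C)={a}
round 3: — fixpoint
  FIRST(S)={b,c}  FIRST(A)={a,c}  FIRST(B)={a,b}  FIRST(C)={a}

FIRST(B) = ["a", "b"]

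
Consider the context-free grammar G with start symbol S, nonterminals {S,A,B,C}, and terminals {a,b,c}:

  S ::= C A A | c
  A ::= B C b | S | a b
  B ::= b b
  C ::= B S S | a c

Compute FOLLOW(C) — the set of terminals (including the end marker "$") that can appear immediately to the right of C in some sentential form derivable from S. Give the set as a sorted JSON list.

FIRST iteration:
iter 1:
  A via A→a b: +{a}
  B via B→b b: +{b}
  C via C→B S S: +{b}
  C via C→a c: +{a}
  S via S→C A A: +{a,b}
  S via S→c: +{c}
  S: {a,b,c}  A: {a}  B: {b}  C: {a,b}
iter 2:
  A via A→B C b: +{b}
  A via A→S: +{c}
  S: {a,b,c}  A: {a,b,c}  B: {b}  C: {a,b}
iter 3: (no change)
  S: {a,b,c}  A: {a,b,c}  B: {b}  C: {a,b}

FOLLOW iteration:
FOLLOW(S) := {$}
pass 1:
  A→B C b: FOLLOW(B) ⊇ FIRST(C) = {a,b}; new: +{a,b}
  A→B C b: FOLLOW(C) ⊇ FIRST(b) = {b}; new: +{b}
  C→B S S: FOLLOW(B) ⊇ FIRST(S) = {a,b,c}; new: +{c}
  C→B S S: FOLLOW(S) ⊇ FIRST(S) = {a,b,c}; new: +{a,b,c}
  S→C A A: FOLLOW(C) ⊇ FIRST(A) = {a,b,c}; new: +{a,c}
  S→C A A: FOLLOW(A) ⊇ FIRST(A) = {a,b,c}; new: +{a,b,c}
  S→C A A: FOLLOW(A) ⊇ FOLLOW(S) ⊇ {$,a,b,c}; new: +{$}
  S: {$,a,b,c}  A: {$,a,b,c}  B: {a,b,c}  C: {a,b,c}
pass 2: (no change)
  S: {$,a,b,c}  A: {$,a,b,c}  B: {a,b,c}  C: {a,b,c}

FOLLOW(C) = ["a", "b", "c"]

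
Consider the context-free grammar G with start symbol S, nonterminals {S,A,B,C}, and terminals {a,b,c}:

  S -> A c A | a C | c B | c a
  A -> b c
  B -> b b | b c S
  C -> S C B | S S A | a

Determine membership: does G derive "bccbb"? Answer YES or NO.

CNF form of G:
  S -> A X6 | T1 B | T1 T2 | T2 C
  A -> T0 T1
  B -> T0 T0 | T0 X3
  C -> S X4 | S X5 | a
  T0 -> b
  T1 -> c
  T2 -> a
  X3 -> T1 S
  X4 -> C B
  X5 -> S A
  X6 -> T1 A

Fill CYK table bottom-up:
  cell(0,0) b: {T0}  orig:{}
  cell(1,1) c: {T1}  orig:{}
  cell(2,2) c: {T1}  orig:{}
  cell(3,3) b: {T0}  orig:{}
  cell(4,4) b: {T0}  orig:{}
  cell(0,1) bc: {A}
  cell(1,2) cc: ∅
  cell(2,3) cb: ∅
  cell(3,4) bb: {B}
  cell(0,2) bcc: ∅
  cell(1,3) ccb: ∅
  cell(2,4) cbb: {S}
  cell(0,3) bccb: ∅
  cell(1,4) ccbb: {X3}  orig:{}
  cell(0,4) bccbb: {B}

S ∉ T[0,4] ⇒ NO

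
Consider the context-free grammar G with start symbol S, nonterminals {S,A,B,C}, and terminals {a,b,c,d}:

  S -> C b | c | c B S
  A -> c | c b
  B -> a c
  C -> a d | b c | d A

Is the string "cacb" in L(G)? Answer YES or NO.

CNF form of G:
  S -> C T1 | T0 X4 | c
  A -> T0 T1 | c
  B -> T2 T0
  C -> T1 T0 | T2 T3 | T3 A
  T0 -> c
  T1 -> b
  T2 -> a
  T3 -> d
  X4 -> B S

Fill CYK table bottom-up:
  cell(0,0) c: {A,S,T0}  orig:{A,S}
  cell(1,1) a: {T2}  orig:{}
  cell(2,2) c: {A,S,T0}  orig:{A,S}
  cell(3,3) b: {T1}  orig:{}
  cell(0,1) ca: ∅
  cell(1,2) ac: {B}
  cell(2,3) cb: {A}
  cell(0,2) cac: ∅
  cell(1,3) acb: ∅
  cell(0,3) cacb: ∅

S ∉ T[0,3] ⇒ NO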